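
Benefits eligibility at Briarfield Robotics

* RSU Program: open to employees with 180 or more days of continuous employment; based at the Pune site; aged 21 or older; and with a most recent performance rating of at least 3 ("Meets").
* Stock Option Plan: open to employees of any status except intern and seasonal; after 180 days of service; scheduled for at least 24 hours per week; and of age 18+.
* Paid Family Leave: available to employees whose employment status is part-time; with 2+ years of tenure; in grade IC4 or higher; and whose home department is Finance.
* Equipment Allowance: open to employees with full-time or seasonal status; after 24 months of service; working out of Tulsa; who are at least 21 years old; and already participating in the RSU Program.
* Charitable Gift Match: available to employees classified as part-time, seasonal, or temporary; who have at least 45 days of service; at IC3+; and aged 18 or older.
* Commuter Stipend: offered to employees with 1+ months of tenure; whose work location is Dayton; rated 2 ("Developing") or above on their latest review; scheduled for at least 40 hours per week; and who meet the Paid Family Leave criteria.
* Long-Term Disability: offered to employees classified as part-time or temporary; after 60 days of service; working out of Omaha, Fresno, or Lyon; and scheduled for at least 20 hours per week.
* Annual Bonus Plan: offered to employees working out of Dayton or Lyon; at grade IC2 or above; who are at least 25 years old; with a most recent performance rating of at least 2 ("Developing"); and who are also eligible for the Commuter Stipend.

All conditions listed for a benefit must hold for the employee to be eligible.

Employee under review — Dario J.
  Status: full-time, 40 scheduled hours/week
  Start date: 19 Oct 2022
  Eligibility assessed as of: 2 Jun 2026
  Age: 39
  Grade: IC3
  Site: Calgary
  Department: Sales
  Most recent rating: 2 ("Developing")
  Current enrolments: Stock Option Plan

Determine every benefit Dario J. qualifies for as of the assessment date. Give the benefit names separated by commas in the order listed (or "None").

Stock Option Plan

Service from 19 Oct 2022 to 2 Jun 2026: 1322 days.
RSU Program — service 1322 days ≥ 180 days ✓; site Calgary ✗ (not Pune) → not eligible.
Stock Option Plan — status full-time ✓ (not excluded); service 1322 days ≥ 180 days ✓; 40 hrs/wk ≥ 24 ✓; age 39 ≥ 18 ✓ → eligible.
Paid Family Leave — status full-time ✗ (requires part-time) → not eligible.
Equipment Allowance — status full-time ✓; service 1322 days ≥ 24 months (≈720 days) ✓; site Calgary ✗ (not Tulsa) → not eligible.
Charitable Gift Match — status full-time ✗ (requires part-time, seasonal, or temporary) → not eligible.
Commuter Stipend — service 1322 days ≥ 1 month (≈30 days) ✓; site Calgary ✗ (not Dayton) → not eligible.
Long-Term Disability — status full-time ✗ (requires part-time or temporary) → not eligible.
Annual Bonus Plan — site Calgary ✗ (not Dayton or Lyon) → not eligible.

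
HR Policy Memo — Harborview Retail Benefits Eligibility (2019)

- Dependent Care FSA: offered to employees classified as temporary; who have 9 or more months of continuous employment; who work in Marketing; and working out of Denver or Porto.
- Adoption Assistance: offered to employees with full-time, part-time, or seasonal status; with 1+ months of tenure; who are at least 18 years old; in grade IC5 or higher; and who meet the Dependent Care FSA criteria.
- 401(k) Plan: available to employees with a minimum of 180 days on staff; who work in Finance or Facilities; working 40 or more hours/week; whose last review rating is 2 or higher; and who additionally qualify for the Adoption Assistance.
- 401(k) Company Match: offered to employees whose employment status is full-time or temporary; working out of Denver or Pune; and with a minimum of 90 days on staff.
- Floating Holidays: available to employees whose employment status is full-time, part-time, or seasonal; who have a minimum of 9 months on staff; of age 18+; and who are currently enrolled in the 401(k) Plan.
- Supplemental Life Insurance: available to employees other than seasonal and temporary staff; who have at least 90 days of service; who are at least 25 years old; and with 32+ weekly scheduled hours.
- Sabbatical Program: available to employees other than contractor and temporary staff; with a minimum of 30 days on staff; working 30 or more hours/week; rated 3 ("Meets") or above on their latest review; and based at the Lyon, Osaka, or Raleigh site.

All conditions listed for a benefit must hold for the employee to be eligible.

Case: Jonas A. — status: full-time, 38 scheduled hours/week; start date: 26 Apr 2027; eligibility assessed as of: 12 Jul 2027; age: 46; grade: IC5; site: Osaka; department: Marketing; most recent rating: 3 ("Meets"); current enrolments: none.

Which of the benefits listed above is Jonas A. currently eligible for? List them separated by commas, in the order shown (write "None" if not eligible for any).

Sabbatical Program

Service from 26 Apr 2027 to 12 Jul 2027: 77 days.
Dependent Care FSA — status full-time ✗ (requires temporary) → not eligible.
Adoption Assistance — status full-time ✓; service 77 days ≥ 1 month (≈30 days) ✓; age 46 ≥ 18 ✓; grade IC5 ≥ IC5 ✓; not eligible for Dependent Care FSA ✗ → not eligible.
401(k) Plan — service 77 days < 180 days ✗ → not eligible.
401(k) Company Match — status full-time ✓; site Osaka ✗ (not Denver or Pune) → not eligible.
Floating Holidays — status full-time ✓; service 77 days < 9 months (≈270 days) ✗ → not eligible.
Supplemental Life Insurance — status full-time ✓ (not excluded); service 77 days < 90 days ✗ → not eligible.
Sabbatical Program — status full-time ✓ (not excluded); service 77 days ≥ 30 days ✓; 38 hrs/wk ≥ 30 ✓; rating 3 ≥ 3 ✓; site Osaka ✓ → eligible.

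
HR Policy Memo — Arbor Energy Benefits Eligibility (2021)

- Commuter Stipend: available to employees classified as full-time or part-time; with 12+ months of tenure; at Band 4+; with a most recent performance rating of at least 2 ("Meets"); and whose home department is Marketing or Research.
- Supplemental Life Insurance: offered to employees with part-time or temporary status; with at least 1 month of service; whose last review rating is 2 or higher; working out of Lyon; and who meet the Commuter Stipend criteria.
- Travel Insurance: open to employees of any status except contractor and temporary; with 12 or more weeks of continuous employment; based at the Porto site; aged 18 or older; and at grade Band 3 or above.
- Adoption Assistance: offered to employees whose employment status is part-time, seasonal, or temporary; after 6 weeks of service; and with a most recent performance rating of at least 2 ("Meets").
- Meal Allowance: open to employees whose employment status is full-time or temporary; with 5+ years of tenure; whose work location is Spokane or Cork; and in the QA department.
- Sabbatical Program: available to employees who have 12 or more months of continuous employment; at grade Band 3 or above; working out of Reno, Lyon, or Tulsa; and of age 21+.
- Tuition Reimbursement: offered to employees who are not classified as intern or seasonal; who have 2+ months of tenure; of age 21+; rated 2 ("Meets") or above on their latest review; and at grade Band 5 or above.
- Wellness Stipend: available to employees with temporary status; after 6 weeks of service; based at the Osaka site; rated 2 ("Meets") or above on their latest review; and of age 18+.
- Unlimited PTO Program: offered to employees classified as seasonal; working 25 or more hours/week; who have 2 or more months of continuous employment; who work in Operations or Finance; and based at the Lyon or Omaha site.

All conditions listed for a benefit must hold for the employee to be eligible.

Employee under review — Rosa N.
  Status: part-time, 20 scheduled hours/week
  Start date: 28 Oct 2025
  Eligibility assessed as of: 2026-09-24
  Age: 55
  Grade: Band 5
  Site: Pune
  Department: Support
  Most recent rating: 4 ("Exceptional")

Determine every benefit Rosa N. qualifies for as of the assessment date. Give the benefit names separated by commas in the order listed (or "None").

Adoption Assistance, Tuition Reimbursement

Service from 28 Oct 2025 to 2026-09-24: 331 days.
Commuter Stipend — status part-time ✓; service 331 days < 12 months (≈360 days) ✗ → not eligible.
Supplemental Life Insurance — status part-time ✓; service 331 days ≥ 1 month (≈30 days) ✓; rating 4 ≥ 2 ✓; site Pune ✗ (not Lyon) → not eligible.
Travel Insurance — status part-time ✓ (not excluded); service 331 days ≥ 12 weeks (≈84 days) ✓; site Pune ✗ (not Porto) → not eligible.
Adoption Assistance — status part-time ✓; service 331 days ≥ 6 weeks (≈42 days) ✓; rating 4 ≥ 2 ✓ → eligible.
Meal Allowance — status part-time ✗ (requires full-time or temporary) → not eligible.
Sabbatical Program — service 331 days < 12 months (≈360 days) ✗ → not eligible.
Tuition Reimbursement — status part-time ✓ (not excluded); service 331 days ≥ 2 months (≈60 days) ✓; age 55 ≥ 21 ✓; rating 4 ≥ 2 ✓; grade Band 5 ≥ Band 5 ✓ → eligible.
Wellness Stipend — status part-time ✗ (requires temporary) → not eligible.
Unlimited PTO Program — status part-time ✗ (requires seasonal) → not eligible.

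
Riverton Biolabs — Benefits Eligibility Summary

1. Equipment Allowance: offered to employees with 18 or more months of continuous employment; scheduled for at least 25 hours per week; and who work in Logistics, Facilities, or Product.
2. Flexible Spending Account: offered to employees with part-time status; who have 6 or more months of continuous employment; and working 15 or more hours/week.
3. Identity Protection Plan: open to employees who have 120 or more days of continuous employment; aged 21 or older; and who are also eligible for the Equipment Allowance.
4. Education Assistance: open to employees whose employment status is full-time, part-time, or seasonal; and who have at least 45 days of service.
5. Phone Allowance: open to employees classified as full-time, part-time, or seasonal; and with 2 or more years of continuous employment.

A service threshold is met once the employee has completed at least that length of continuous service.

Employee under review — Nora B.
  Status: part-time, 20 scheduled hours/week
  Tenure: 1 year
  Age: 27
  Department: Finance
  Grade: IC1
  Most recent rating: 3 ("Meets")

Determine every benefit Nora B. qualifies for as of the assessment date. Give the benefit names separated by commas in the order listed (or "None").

Equipment Allowance — service 1 year < 18 months (≈540 days) ✗ → not eligible.
Flexible Spending Account — status part-time ✓; service 1 year ≥ 6 months (≈180 days) ✓; 20 hrs/wk ≥ 15 ✓ → eligible.
Identity Protection Plan — service 1 year ≥ 120 days ✓; age 27 ≥ 21 ✓; not eligible for Equipment Allowance ✗ → not eligible.
Education Assistance — status part-time ✓; service 1 year ≥ 45 days ✓ → eligible.
Phone Allowance — status part-time ✓; service 1 year < 2 years ✗ → not eligible.

Flexible Spending Account, Education Assistance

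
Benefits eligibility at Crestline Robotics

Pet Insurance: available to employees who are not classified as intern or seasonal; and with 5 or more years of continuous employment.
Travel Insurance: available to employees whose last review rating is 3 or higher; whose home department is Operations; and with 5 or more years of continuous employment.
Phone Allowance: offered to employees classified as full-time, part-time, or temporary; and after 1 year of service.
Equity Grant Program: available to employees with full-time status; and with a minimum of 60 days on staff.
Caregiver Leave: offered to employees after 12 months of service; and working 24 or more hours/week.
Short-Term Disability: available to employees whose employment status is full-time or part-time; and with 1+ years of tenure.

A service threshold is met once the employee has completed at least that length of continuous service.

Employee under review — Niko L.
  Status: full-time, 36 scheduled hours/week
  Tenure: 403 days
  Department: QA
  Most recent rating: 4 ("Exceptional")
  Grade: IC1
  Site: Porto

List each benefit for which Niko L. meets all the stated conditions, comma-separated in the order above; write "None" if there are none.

Pet Insurance — status full-time ✓ (not excluded); service 403 days < 5 years (≈1825 days) ✗ → not eligible.
Travel Insurance — rating 4 ≥ 3 ✓; dept QA ✗ → not eligible.
Phone Allowance — status full-time ✓; service 403 days ≥ 1 year (≈365 days) ✓ → eligible.
Equity Grant Program — status full-time ✓; service 403 days ≥ 60 days ✓ → eligible.
Caregiver Leave — service 403 days ≥ 12 months (≈360 days) ✓; 36 hrs/wk ≥ 24 ✓ → eligible.
Short-Term Disability — status full-time ✓; service 403 days ≥ 1 year (≈365 days) ✓ → eligible.

Phone Allowance, Equity Grant Program, Caregiver Leave, Short-Term Disability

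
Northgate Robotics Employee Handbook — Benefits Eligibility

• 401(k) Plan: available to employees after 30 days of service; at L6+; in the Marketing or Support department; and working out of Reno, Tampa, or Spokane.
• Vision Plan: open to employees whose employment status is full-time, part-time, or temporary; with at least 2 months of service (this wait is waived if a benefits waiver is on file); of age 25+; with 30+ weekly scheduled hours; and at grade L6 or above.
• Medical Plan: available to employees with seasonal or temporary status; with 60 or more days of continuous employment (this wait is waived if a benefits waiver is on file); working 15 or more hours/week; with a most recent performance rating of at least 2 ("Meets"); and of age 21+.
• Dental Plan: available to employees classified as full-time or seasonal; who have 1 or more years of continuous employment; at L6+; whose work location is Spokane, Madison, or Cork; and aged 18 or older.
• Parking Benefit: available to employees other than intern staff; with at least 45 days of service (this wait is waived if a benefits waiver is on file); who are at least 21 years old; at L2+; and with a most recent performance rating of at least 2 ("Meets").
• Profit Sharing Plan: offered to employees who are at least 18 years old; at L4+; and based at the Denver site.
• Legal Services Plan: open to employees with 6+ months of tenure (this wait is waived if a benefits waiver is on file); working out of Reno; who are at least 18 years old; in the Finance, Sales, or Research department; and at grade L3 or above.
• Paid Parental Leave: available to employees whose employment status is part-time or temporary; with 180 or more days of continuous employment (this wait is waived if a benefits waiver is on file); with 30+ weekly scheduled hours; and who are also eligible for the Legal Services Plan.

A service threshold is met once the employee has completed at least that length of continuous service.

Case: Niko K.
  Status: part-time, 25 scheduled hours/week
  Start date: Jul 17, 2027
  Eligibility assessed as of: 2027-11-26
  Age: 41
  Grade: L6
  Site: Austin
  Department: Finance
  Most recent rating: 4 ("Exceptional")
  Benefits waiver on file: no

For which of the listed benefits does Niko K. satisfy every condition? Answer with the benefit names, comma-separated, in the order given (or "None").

Parking Benefit

Service from Jul 17, 2027 to 2027-11-26: 132 days.
401(k) Plan — service 132 days ≥ 30 days ✓; grade L6 ≥ L6 ✓; dept Finance ✗ → not eligible.
Vision Plan — status part-time ✓; no waiver, service 132 days ≥ 2 months (≈60 days) ✓; age 41 ≥ 25 ✓; 25 hrs/wk < 30 ✗ → not eligible.
Medical Plan — status part-time ✗ (requires seasonal or temporary) → not eligible.
Dental Plan — status part-time ✗ (requires full-time or seasonal) → not eligible.
Parking Benefit — status part-time ✓ (not excluded); no waiver, service 132 days ≥ 45 days ✓; age 41 ≥ 21 ✓; grade L6 ≥ L2 ✓; rating 4 ≥ 2 ✓ → eligible.
Profit Sharing Plan — age 41 ≥ 18 ✓; grade L6 ≥ L4 ✓; site Austin ✗ (not Denver) → not eligible.
Legal Services Plan — no waiver, service 132 days < 6 months (≈180 days) ✗ → not eligible.
Paid Parental Leave — status part-time ✓; no waiver, service 132 days < 180 days ✗ → not eligible.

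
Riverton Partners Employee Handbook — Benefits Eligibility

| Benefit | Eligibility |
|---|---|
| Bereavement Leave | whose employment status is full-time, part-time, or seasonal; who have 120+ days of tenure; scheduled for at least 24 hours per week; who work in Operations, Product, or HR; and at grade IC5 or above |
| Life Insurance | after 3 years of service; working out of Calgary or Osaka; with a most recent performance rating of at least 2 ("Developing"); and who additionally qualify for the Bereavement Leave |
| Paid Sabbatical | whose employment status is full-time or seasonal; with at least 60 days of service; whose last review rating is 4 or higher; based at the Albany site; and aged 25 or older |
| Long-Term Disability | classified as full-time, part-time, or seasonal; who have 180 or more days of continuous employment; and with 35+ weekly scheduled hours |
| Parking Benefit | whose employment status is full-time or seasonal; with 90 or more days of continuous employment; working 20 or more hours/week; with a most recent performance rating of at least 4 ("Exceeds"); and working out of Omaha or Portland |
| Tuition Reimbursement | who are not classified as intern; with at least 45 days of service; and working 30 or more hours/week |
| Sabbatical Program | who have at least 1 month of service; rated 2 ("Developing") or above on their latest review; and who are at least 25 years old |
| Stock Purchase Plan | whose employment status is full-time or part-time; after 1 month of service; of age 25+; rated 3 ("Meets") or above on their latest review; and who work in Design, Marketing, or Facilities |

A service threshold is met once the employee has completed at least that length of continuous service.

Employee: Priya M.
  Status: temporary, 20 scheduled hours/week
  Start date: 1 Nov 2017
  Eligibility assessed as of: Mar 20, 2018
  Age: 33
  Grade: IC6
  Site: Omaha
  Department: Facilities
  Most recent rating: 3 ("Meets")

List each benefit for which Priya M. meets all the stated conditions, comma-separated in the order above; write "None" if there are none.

Service from 1 Nov 2017 to Mar 20, 2018: 139 days.
Bereavement Leave — status temporary ✗ (requires full-time, part-time, or seasonal) → not eligible.
Life Insurance — service 139 days < 3 years (≈1095 days) ✗ → not eligible.
Paid Sabbatical — status temporary ✗ (requires full-time or seasonal) → not eligible.
Long-Term Disability — status temporary ✗ (requires full-time, part-time, or seasonal) → not eligible.
Parking Benefit — status temporary ✗ (requires full-time or seasonal) → not eligible.
Tuition Reimbursement — status temporary ✓ (not excluded); service 139 days ≥ 45 days ✓; 20 hrs/wk < 30 ✗ → not eligible.
Sabbatical Program — service 139 days ≥ 1 month (≈30 days) ✓; rating 3 ≥ 2 ✓; age 33 ≥ 25 ✓ → eligible.
Stock Purchase Plan — status temporary ✗ (requires full-time or part-time) → not eligible.

Sabbatical Program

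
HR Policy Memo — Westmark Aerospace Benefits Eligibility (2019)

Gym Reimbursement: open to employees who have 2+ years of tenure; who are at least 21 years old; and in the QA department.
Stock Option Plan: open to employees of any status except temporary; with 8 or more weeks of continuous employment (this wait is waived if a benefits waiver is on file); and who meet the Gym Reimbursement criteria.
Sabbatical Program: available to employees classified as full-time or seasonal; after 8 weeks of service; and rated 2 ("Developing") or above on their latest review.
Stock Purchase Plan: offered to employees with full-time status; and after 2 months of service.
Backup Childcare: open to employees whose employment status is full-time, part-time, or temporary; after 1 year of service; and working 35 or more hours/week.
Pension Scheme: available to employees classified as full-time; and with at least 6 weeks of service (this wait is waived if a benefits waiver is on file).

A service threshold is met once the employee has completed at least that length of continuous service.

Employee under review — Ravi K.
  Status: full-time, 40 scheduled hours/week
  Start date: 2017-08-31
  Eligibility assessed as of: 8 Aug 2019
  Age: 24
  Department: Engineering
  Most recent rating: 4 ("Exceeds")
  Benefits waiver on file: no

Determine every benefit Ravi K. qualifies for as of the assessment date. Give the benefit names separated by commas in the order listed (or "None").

Sabbatical Program, Stock Purchase Plan, Backup Childcare, Pension Scheme

Service from 2017-08-31 to 8 Aug 2019: 707 days.
Gym Reimbursement — service 707 days < 2 years (≈730 days) ✗ → not eligible.
Stock Option Plan — status full-time ✓ (not excluded); no waiver, service 707 days ≥ 8 weeks (≈56 days) ✓; not eligible for Gym Reimbursement ✗ → not eligible.
Sabbatical Program — status full-time ✓; service 707 days ≥ 8 weeks (≈56 days) ✓; rating 4 ≥ 2 ✓ → eligible.
Stock Purchase Plan — status full-time ✓; service 707 days ≥ 2 months (≈60 days) ✓ → eligible.
Backup Childcare — status full-time ✓; service 707 days ≥ 1 year (≈365 days) ✓; 40 hrs/wk ≥ 35 ✓ → eligible.
Pension Scheme — status full-time ✓; no waiver, service 707 days ≥ 6 weeks (≈42 days) ✓ → eligible.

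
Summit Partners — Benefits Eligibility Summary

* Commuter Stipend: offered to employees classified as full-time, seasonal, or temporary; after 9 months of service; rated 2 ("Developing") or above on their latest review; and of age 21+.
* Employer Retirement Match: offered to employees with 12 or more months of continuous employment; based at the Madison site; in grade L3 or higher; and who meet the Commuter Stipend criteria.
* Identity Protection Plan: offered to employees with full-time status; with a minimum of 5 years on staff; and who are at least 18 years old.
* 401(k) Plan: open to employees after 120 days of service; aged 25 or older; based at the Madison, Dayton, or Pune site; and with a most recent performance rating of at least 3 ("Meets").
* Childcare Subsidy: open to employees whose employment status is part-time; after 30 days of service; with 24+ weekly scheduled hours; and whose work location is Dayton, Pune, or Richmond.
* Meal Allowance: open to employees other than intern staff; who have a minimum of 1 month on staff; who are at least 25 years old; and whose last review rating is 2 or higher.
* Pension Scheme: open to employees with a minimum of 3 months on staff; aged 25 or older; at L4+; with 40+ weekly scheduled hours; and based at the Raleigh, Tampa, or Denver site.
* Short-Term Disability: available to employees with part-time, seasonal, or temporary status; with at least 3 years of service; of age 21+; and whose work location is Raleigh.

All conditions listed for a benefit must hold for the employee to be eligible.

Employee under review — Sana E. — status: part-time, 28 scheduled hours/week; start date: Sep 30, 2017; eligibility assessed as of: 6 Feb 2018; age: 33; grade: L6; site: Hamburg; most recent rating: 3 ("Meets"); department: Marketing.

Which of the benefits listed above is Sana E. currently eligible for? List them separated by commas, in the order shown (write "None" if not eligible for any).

Meal Allowance

Service from Sep 30, 2017 to 6 Feb 2018: 129 days.
Commuter Stipend — status part-time ✗ (requires full-time, seasonal, or temporary) → not eligible.
Employer Retirement Match — service 129 days < 12 months (≈360 days) ✗ → not eligible.
Identity Protection Plan — status part-time ✗ (requires full-time) → not eligible.
401(k) Plan — service 129 days ≥ 120 days ✓; age 33 ≥ 25 ✓; site Hamburg ✗ (not Madison, Dayton, or Pune) → not eligible.
Childcare Subsidy — status part-time ✓; service 129 days ≥ 30 days ✓; 28 hrs/wk ≥ 24 ✓; site Hamburg ✗ (not Dayton, Pune, or Richmond) → not eligible.
Meal Allowance — status part-time ✓ (not excluded); service 129 days ≥ 1 month (≈30 days) ✓; age 33 ≥ 25 ✓; rating 3 ≥ 2 ✓ → eligible.
Pension Scheme — service 129 days ≥ 3 months (≈90 days) ✓; age 33 ≥ 25 ✓; grade L6 ≥ L4 ✓; 28 hrs/wk < 40 ✗ → not eligible.
Short-Term Disability — status part-time ✓; service 129 days < 3 years (≈1095 days) ✗ → not eligible.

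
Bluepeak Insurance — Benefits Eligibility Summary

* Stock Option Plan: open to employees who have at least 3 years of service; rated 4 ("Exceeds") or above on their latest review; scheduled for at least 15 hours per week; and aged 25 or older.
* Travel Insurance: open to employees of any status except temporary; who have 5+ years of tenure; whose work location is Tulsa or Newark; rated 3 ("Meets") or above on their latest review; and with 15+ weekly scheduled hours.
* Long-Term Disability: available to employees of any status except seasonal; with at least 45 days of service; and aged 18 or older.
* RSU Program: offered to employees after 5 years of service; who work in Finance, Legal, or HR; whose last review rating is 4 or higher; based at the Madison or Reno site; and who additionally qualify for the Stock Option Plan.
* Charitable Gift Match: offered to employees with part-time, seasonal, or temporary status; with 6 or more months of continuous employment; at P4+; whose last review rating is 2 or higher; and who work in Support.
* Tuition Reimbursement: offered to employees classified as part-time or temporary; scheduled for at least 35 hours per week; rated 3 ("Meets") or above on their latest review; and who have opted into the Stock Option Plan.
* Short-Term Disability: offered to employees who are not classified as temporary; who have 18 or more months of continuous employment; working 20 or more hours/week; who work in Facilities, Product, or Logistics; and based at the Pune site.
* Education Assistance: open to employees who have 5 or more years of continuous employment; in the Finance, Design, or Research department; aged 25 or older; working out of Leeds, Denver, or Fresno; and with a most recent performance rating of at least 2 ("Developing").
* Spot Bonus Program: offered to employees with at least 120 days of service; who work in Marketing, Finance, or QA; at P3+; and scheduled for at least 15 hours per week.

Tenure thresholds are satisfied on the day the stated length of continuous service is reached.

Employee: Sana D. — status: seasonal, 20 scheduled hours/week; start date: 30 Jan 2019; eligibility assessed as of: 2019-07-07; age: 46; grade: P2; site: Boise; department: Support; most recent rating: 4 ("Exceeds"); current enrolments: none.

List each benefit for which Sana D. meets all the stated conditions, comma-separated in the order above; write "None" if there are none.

None

Service from 30 Jan 2019 to 2019-07-07: 158 days.
Stock Option Plan — service 158 days < 3 years (≈1095 days) ✗ → not eligible.
Travel Insurance — status seasonal ✓ (not excluded); service 158 days < 5 years (≈1825 days) ✗ → not eligible.
Long-Term Disability — status seasonal ✗ (excluded) → not eligible.
RSU Program — service 158 days < 5 years (≈1825 days) ✗ → not eligible.
Charitable Gift Match — status seasonal ✓; service 158 days < 6 months (≈180 days) ✗ → not eligible.
Tuition Reimbursement — status seasonal ✗ (requires part-time or temporary) → not eligible.
Short-Term Disability — status seasonal ✓ (not excluded); service 158 days < 18 months (≈540 days) ✗ → not eligible.
Education Assistance — service 158 days < 5 years (≈1825 days) ✗ → not eligible.
Spot Bonus Program — service 158 days ≥ 120 days ✓; dept Support ✗ → not eligible.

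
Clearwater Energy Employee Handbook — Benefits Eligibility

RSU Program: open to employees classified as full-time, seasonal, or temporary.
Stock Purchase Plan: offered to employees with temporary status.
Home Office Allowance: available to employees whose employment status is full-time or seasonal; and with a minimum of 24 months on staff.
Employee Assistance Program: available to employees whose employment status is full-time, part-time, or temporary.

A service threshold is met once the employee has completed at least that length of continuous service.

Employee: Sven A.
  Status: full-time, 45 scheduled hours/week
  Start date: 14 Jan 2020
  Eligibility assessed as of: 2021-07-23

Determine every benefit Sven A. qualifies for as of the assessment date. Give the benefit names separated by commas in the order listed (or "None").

Service from 14 Jan 2020 to 2021-07-23: 556 days.
RSU Program — status full-time ✓ → eligible.
Stock Purchase Plan — status full-time ✗ (requires temporary) → not eligible.
Home Office Allowance — status full-time ✓; service 556 days < 24 months (≈720 days) ✗ → not eligible.
Employee Assistance Program — status full-time ✓ → eligible.

RSU Program, Employee Assistance Program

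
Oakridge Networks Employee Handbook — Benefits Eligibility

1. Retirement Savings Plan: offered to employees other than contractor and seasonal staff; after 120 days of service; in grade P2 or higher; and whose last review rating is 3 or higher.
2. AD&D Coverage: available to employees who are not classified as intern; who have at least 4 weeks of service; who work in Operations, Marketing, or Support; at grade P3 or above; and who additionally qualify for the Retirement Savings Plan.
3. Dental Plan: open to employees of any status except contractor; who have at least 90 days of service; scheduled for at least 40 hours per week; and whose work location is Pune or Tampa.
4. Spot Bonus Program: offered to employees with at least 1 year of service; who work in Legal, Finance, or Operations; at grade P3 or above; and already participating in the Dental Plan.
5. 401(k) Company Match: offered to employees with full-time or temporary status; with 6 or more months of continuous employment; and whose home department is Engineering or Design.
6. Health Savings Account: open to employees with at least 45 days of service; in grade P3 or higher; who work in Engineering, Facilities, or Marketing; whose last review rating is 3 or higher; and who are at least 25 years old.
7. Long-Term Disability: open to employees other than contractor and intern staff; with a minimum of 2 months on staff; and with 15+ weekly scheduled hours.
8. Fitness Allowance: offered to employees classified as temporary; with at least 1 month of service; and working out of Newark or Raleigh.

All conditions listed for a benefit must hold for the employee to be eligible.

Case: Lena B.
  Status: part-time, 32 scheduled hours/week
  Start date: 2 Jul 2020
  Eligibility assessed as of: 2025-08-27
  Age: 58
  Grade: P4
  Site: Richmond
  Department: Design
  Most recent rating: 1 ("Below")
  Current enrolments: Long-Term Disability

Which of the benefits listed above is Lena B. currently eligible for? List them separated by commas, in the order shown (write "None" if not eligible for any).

Long-Term Disability

Service from 2 Jul 2020 to 2025-08-27: 1882 days.
Retirement Savings Plan — status part-time ✓ (not excluded); service 1882 days ≥ 120 days ✓; grade P4 ≥ P2 ✓; rating 1 < 3 ✗ → not eligible.
AD&D Coverage — status part-time ✓ (not excluded); service 1882 days ≥ 4 weeks (≈28 days) ✓; dept Design ✗ → not eligible.
Dental Plan — status part-time ✓ (not excluded); service 1882 days ≥ 90 days ✓; 32 hrs/wk < 40 ✗ → not eligible.
Spot Bonus Program — service 1882 days ≥ 1 year (≈365 days) ✓; dept Design ✗ → not eligible.
401(k) Company Match — status part-time ✗ (requires full-time or temporary) → not eligible.
Health Savings Account — service 1882 days ≥ 45 days ✓; grade P4 ≥ P3 ✓; dept Design ✗ → not eligible.
Long-Term Disability — status part-time ✓ (not excluded); service 1882 days ≥ 2 months (≈60 days) ✓; 32 hrs/wk ≥ 15 ✓ → eligible.
Fitness Allowance — status part-time ✗ (requires temporary) → not eligible.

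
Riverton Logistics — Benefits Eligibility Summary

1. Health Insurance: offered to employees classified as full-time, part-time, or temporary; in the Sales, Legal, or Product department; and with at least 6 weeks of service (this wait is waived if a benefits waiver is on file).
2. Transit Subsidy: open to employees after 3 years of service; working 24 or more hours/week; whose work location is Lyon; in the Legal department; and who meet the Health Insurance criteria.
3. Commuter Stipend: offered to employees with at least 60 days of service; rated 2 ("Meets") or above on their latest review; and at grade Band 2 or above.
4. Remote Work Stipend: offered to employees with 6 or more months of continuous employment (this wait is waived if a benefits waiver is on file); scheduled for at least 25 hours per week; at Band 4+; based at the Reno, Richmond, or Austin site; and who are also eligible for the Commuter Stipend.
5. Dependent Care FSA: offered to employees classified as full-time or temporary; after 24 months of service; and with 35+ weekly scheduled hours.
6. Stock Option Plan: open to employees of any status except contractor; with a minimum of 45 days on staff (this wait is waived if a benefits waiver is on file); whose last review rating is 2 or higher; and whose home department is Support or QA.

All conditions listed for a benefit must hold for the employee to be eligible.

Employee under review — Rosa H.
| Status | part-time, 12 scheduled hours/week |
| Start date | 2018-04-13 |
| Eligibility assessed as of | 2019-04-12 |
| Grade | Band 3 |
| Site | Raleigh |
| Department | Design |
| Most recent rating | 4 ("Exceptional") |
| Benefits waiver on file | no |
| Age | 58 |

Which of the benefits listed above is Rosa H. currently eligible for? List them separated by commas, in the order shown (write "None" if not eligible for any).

Service from 2018-04-13 to 2019-04-12: 364 days.
Health Insurance — status part-time ✓; dept Design ✗ → not eligible.
Transit Subsidy — service 364 days < 3 years (≈1095 days) ✗ → not eligible.
Commuter Stipend — service 364 days ≥ 60 days ✓; rating 4 ≥ 2 ✓; grade Band 3 ≥ Band 2 ✓ → eligible.
Remote Work Stipend — no waiver, service 364 days ≥ 6 months (≈180 days) ✓; 12 hrs/wk < 25 ✗ → not eligible.
Dependent Care FSA — status part-time ✗ (requires full-time or temporary) → not eligible.
Stock Option Plan — status part-time ✓ (not excluded); no waiver, service 364 days ≥ 45 days ✓; rating 4 ≥ 2 ✓; dept Design ✗ → not eligible.

Commuter Stipend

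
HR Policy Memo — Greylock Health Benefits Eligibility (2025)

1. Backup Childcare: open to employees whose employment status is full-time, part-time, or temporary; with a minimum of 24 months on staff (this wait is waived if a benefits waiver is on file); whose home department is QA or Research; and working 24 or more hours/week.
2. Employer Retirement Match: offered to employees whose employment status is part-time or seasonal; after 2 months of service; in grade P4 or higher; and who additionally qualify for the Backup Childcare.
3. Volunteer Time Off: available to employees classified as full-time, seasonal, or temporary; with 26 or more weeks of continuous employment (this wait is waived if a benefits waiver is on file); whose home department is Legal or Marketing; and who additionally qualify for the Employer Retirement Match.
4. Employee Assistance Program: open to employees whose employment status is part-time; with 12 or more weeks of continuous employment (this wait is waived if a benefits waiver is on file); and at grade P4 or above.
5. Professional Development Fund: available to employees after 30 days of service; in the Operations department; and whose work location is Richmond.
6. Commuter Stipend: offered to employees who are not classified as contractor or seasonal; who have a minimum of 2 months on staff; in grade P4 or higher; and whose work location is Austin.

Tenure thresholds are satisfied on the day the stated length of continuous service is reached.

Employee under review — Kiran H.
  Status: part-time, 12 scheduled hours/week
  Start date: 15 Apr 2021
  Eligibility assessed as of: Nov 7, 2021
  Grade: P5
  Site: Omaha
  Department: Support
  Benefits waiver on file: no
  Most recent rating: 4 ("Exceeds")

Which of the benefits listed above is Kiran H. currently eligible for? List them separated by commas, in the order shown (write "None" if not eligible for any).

Employee Assistance Program

Service from 15 Apr 2021 to Nov 7, 2021: 206 days.
Backup Childcare — status part-time ✓; no waiver, service 206 days < 24 months (≈720 days) ✗ → not eligible.
Employer Retirement Match — status part-time ✓; service 206 days ≥ 2 months (≈60 days) ✓; grade P5 ≥ P4 ✓; not eligible for Backup Childcare ✗ → not eligible.
Volunteer Time Off — status part-time ✗ (requires full-time, seasonal, or temporary) → not eligible.
Employee Assistance Program — status part-time ✓; no waiver, service 206 days ≥ 12 weeks (≈84 days) ✓; grade P5 ≥ P4 ✓ → eligible.
Professional Development Fund — service 206 days ≥ 30 days ✓; dept Support ✗ → not eligible.
Commuter Stipend — status part-time ✓ (not excluded); service 206 days ≥ 2 months (≈60 days) ✓; grade P5 ≥ P4 ✓; site Omaha ✗ (not Austin) → not eligible.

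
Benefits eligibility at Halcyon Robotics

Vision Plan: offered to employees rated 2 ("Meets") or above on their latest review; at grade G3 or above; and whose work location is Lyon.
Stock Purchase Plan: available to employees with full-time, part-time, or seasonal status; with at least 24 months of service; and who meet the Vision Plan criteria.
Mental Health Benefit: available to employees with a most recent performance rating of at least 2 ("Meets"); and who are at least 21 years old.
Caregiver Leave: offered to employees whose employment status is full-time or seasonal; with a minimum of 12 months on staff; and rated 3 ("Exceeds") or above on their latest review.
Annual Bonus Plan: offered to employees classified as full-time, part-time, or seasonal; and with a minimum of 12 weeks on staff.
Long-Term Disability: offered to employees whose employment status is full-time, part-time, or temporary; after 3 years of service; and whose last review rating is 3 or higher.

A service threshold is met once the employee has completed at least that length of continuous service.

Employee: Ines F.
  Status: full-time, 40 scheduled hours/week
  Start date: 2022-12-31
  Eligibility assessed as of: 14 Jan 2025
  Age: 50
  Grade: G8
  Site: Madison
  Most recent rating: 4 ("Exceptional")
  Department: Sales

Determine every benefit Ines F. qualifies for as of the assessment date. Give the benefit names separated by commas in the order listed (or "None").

Service from 2022-12-31 to 14 Jan 2025: 745 days.
Vision Plan — rating 4 ≥ 2 ✓; grade G8 ≥ G3 ✓; site Madison ✗ (not Lyon) → not eligible.
Stock Purchase Plan — status full-time ✓; service 745 days ≥ 24 months (≈720 days) ✓; not eligible for Vision Plan ✗ → not eligible.
Mental Health Benefit — rating 4 ≥ 2 ✓; age 50 ≥ 21 ✓ → eligible.
Caregiver Leave — status full-time ✓; service 745 days ≥ 12 months (≈360 days) ✓; rating 4 ≥ 3 ✓ → eligible.
Annual Bonus Plan — status full-time ✓; service 745 days ≥ 12 weeks (≈84 days) ✓ → eligible.
Long-Term Disability — status full-time ✓; service 745 days < 3 years (≈1095 days) ✗ → not eligible.

Mental Health Benefit, Caregiver Leave, Annual Bonus Plan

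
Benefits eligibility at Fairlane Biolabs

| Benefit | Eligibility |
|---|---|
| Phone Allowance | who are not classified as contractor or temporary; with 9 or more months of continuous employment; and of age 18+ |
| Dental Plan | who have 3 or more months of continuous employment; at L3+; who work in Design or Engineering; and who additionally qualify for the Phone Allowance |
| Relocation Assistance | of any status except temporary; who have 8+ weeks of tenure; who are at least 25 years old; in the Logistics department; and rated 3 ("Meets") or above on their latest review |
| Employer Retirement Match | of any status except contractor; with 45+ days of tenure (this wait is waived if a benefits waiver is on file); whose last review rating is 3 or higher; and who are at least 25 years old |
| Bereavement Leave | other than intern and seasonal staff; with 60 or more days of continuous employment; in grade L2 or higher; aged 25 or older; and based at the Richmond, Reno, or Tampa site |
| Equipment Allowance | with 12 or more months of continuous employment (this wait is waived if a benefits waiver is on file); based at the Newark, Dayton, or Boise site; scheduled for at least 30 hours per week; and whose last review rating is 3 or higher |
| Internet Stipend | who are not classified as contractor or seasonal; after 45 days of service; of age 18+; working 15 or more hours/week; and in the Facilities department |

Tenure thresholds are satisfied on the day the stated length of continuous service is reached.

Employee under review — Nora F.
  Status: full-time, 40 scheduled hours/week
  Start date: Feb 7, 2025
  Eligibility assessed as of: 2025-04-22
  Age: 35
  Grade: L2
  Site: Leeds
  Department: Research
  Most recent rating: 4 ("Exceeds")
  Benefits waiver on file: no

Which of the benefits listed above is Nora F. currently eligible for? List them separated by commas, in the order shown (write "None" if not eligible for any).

Service from Feb 7, 2025 to 2025-04-22: 74 days.
Phone Allowance — status full-time ✓ (not excluded); service 74 days < 9 months (≈270 days) ✗ → not eligible.
Dental Plan — service 74 days < 3 months (≈90 days) ✗ → not eligible.
Relocation Assistance — status full-time ✓ (not excluded); service 74 days ≥ 8 weeks (≈56 days) ✓; age 35 ≥ 25 ✓; dept Research ✗ → not eligible.
Employer Retirement Match — status full-time ✓ (not excluded); no waiver, service 74 days ≥ 45 days ✓; rating 4 ≥ 3 ✓; age 35 ≥ 25 ✓ → eligible.
Bereavement Leave — status full-time ✓ (not excluded); service 74 days ≥ 60 days ✓; grade L2 ≥ L2 ✓; age 35 ≥ 25 ✓; site Leeds ✗ (not Richmond, Reno, or Tampa) → not eligible.
Equipment Allowance — no waiver, service 74 days < 12 months (≈360 days) ✗ → not eligible.
Internet Stipend — status full-time ✓ (not excluded); service 74 days ≥ 45 days ✓; age 35 ≥ 18 ✓; 40 hrs/wk ≥ 15 ✓; dept Research ✗ → not eligible.

Employer Retirement Match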